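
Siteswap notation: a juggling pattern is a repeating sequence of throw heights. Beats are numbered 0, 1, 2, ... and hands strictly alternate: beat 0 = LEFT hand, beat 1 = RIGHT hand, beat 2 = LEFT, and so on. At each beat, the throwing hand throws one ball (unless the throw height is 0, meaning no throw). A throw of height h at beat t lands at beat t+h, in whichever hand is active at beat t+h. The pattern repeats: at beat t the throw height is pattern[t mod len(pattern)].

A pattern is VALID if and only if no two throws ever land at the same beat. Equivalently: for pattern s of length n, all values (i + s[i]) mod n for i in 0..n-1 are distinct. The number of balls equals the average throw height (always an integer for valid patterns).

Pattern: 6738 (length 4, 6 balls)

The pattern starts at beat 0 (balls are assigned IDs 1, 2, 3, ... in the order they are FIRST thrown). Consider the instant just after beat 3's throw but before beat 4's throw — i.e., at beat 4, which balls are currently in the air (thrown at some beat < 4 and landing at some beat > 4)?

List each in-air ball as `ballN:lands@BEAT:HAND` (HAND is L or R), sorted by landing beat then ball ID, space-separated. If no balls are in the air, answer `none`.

Answer: ball3:lands@5:R ball1:lands@6:L ball2:lands@8:L ball4:lands@11:R

Derivation:
Beat 0 (L): throw ball1 h=6 -> lands@6:L; in-air after throw: [b1@6:L]
Beat 1 (R): throw ball2 h=7 -> lands@8:L; in-air after throw: [b1@6:L b2@8:L]
Beat 2 (L): throw ball3 h=3 -> lands@5:R; in-air after throw: [b3@5:R b1@6:L b2@8:L]
Beat 3 (R): throw ball4 h=8 -> lands@11:R; in-air after throw: [b3@5:R b1@6:L b2@8:L b4@11:R]
Beat 4 (L): throw ball5 h=6 -> lands@10:L; in-air after throw: [b3@5:R b1@6:L b2@8:L b5@10:L b4@11:R]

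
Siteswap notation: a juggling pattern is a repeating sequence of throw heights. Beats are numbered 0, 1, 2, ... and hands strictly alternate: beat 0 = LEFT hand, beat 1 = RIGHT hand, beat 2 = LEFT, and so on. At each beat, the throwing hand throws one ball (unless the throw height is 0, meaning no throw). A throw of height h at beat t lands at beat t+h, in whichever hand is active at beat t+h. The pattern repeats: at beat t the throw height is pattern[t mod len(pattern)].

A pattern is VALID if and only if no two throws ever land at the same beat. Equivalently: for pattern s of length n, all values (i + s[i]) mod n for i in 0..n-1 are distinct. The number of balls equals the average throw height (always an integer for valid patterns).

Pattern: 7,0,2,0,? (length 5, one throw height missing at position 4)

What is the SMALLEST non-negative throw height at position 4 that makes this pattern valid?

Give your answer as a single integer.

i=0: (0 + 7) mod 5 = 2
i=1: (1 + 0) mod 5 = 1
i=2: (2 + 2) mod 5 = 4
i=3: (3 + 0) mod 5 = 3
i=4: s[i]=? (unknown)
Known residues: [1, 2, 3, 4]; need a permutation of 0..4, so missing residue r = 0
Need (4 + s) mod 5 = 0; smallest s = (0 - 4) mod 5 = 1

Answer: 1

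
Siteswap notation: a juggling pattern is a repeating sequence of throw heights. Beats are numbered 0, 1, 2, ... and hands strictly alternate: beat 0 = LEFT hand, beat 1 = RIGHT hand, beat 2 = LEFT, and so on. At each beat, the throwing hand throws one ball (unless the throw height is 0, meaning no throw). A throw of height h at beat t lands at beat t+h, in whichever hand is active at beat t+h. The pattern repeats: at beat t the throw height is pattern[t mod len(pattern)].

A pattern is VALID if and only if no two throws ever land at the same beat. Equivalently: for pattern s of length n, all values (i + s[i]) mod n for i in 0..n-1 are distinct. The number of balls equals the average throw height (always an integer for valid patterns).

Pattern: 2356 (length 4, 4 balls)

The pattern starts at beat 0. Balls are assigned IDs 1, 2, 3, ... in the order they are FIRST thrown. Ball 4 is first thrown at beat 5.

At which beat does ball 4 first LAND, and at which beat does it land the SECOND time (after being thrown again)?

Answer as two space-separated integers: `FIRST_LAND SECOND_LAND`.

Beat 0 (L): throw ball1 h=2 -> lands@2:L; in-air after throw: [b1@2:L]
Beat 1 (R): throw ball2 h=3 -> lands@4:L; in-air after throw: [b1@2:L b2@4:L]
Beat 2 (L): throw ball1 h=5 -> lands@7:R; in-air after throw: [b2@4:L b1@7:R]
Beat 3 (R): throw ball3 h=6 -> lands@9:R; in-air after throw: [b2@4:L b1@7:R b3@9:R]
Beat 4 (L): throw ball2 h=2 -> lands@6:L; in-air after throw: [b2@6:L b1@7:R b3@9:R]
Beat 5 (R): throw ball4 h=3 -> lands@8:L; in-air after throw: [b2@6:L b1@7:R b4@8:L b3@9:R]
Beat 6 (L): throw ball2 h=5 -> lands@11:R; in-air after throw: [b1@7:R b4@8:L b3@9:R b2@11:R]
Beat 7 (R): throw ball1 h=6 -> lands@13:R; in-air after throw: [b4@8:L b3@9:R b2@11:R b1@13:R]
Beat 8 (L): throw ball4 h=2 -> lands@10:L; in-air after throw: [b3@9:R b4@10:L b2@11:R b1@13:R]
Beat 9 (R): throw ball3 h=3 -> lands@12:L; in-air after throw: [b4@10:L b2@11:R b3@12:L b1@13:R]
Beat 10 (L): throw ball4 h=5 -> lands@15:R; in-air after throw: [b2@11:R b3@12:L b1@13:R b4@15:R]
Ball 4: thrown@5 h=3 -> first land @8; rethrown@8 h=2 -> second land @10

Answer: 8 10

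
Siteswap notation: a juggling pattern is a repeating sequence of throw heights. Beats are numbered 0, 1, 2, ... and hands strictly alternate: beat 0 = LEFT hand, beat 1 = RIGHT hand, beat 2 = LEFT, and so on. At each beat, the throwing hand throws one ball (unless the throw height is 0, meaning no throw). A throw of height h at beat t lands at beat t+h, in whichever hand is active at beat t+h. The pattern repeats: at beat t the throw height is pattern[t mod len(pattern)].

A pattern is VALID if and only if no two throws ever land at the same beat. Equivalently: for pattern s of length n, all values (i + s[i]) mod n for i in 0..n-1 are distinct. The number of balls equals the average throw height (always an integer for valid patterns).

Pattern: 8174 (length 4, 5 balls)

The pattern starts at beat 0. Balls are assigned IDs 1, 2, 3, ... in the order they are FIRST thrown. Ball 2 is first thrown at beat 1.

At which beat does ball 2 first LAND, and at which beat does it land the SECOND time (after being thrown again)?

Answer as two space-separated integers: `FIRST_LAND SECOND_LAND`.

Beat 0 (L): throw ball1 h=8 -> lands@8:L; in-air after throw: [b1@8:L]
Beat 1 (R): throw ball2 h=1 -> lands@2:L; in-air after throw: [b2@2:L b1@8:L]
Beat 2 (L): throw ball2 h=7 -> lands@9:R; in-air after throw: [b1@8:L b2@9:R]
Beat 3 (R): throw ball3 h=4 -> lands@7:R; in-air after throw: [b3@7:R b1@8:L b2@9:R]
Beat 4 (L): throw ball4 h=8 -> lands@12:L; in-air after throw: [b3@7:R b1@8:L b2@9:R b4@12:L]
Beat 5 (R): throw ball5 h=1 -> lands@6:L; in-air after throw: [b5@6:L b3@7:R b1@8:L b2@9:R b4@12:L]
Beat 6 (L): throw ball5 h=7 -> lands@13:R; in-air after throw: [b3@7:R b1@8:L b2@9:R b4@12:L b5@13:R]
Beat 7 (R): throw ball3 h=4 -> lands@11:R; in-air after throw: [b1@8:L b2@9:R b3@11:R b4@12:L b5@13:R]
Beat 8 (L): throw ball1 h=8 -> lands@16:L; in-air after throw: [b2@9:R b3@11:R b4@12:L b5@13:R b1@16:L]
Beat 9 (R): throw ball2 h=1 -> lands@10:L; in-air after throw: [b2@10:L b3@11:R b4@12:L b5@13:R b1@16:L]
Ball 2: thrown@1 h=1 -> first land @2; rethrown@2 h=7 -> second land @9

Answer: 2 9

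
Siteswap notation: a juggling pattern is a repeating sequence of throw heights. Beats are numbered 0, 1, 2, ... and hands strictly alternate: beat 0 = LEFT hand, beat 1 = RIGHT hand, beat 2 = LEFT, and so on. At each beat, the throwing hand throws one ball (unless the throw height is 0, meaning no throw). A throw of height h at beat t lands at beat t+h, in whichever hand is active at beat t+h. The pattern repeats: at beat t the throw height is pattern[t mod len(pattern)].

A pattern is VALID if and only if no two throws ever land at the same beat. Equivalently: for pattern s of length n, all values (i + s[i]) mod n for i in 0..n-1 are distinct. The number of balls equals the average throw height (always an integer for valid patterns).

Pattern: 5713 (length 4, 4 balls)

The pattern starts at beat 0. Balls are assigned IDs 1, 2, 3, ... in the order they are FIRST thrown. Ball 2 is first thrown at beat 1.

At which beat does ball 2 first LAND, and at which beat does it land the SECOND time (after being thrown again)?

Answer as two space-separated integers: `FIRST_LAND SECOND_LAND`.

Answer: 8 13

Derivation:
Beat 0 (L): throw ball1 h=5 -> lands@5:R; in-air after throw: [b1@5:R]
Beat 1 (R): throw ball2 h=7 -> lands@8:L; in-air after throw: [b1@5:R b2@8:L]
Beat 2 (L): throw ball3 h=1 -> lands@3:R; in-air after throw: [b3@3:R b1@5:R b2@8:L]
Beat 3 (R): throw ball3 h=3 -> lands@6:L; in-air after throw: [b1@5:R b3@6:L b2@8:L]
Beat 4 (L): throw ball4 h=5 -> lands@9:R; in-air after throw: [b1@5:R b3@6:L b2@8:L b4@9:R]
Beat 5 (R): throw ball1 h=7 -> lands@12:L; in-air after throw: [b3@6:L b2@8:L b4@9:R b1@12:L]
Beat 6 (L): throw ball3 h=1 -> lands@7:R; in-air after throw: [b3@7:R b2@8:L b4@9:R b1@12:L]
Beat 7 (R): throw ball3 h=3 -> lands@10:L; in-air after throw: [b2@8:L b4@9:R b3@10:L b1@12:L]
Beat 8 (L): throw ball2 h=5 -> lands@13:R; in-air after throw: [b4@9:R b3@10:L b1@12:L b2@13:R]
Beat 9 (R): throw ball4 h=7 -> lands@16:L; in-air after throw: [b3@10:L b1@12:L b2@13:R b4@16:L]
Beat 10 (L): throw ball3 h=1 -> lands@11:R; in-air after throw: [b3@11:R b1@12:L b2@13:R b4@16:L]
Beat 11 (R): throw ball3 h=3 -> lands@14:L; in-air after throw: [b1@12:L b2@13:R b3@14:L b4@16:L]
Beat 12 (L): throw ball1 h=5 -> lands@17:R; in-air after throw: [b2@13:R b3@14:L b4@16:L b1@17:R]
Ball 2: thrown@1 h=7 -> first land @8; rethrown@8 h=5 -> second land @13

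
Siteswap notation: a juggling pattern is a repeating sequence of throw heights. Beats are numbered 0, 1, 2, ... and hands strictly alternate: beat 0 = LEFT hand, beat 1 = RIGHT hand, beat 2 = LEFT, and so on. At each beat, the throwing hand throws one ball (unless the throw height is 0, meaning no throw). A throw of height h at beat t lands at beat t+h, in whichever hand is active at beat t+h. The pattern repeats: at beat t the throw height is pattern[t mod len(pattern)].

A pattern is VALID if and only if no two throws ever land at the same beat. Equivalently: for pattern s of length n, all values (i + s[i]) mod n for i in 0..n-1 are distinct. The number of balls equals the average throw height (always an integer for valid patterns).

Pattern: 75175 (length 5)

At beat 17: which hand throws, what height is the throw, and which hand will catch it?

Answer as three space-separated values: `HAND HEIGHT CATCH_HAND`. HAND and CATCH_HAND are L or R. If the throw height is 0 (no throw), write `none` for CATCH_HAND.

Beat 17: 17 mod 2 = 1, so hand = R
Throw height = pattern[17 mod 5] = pattern[2] = 1
Lands at beat 17+1=18, 18 mod 2 = 0, so catch hand = L

Answer: R 1 L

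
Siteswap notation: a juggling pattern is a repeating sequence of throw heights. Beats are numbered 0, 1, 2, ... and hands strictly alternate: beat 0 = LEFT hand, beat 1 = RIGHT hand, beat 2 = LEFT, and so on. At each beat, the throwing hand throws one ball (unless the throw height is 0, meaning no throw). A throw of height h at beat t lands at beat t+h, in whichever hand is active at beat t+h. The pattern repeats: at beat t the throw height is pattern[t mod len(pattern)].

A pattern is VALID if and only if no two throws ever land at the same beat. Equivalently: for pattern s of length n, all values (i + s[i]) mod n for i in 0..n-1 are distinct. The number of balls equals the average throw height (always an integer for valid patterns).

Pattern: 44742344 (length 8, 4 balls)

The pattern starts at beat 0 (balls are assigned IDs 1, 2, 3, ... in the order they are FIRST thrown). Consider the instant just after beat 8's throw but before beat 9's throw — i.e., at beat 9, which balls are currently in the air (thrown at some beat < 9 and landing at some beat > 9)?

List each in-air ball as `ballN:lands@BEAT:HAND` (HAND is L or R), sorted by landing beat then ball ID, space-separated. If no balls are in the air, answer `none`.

Beat 0 (L): throw ball1 h=4 -> lands@4:L; in-air after throw: [b1@4:L]
Beat 1 (R): throw ball2 h=4 -> lands@5:R; in-air after throw: [b1@4:L b2@5:R]
Beat 2 (L): throw ball3 h=7 -> lands@9:R; in-air after throw: [b1@4:L b2@5:R b3@9:R]
Beat 3 (R): throw ball4 h=4 -> lands@7:R; in-air after throw: [b1@4:L b2@5:R b4@7:R b3@9:R]
Beat 4 (L): throw ball1 h=2 -> lands@6:L; in-air after throw: [b2@5:R b1@6:L b4@7:R b3@9:R]
Beat 5 (R): throw ball2 h=3 -> lands@8:L; in-air after throw: [b1@6:L b4@7:R b2@8:L b3@9:R]
Beat 6 (L): throw ball1 h=4 -> lands@10:L; in-air after throw: [b4@7:R b2@8:L b3@9:R b1@10:L]
Beat 7 (R): throw ball4 h=4 -> lands@11:R; in-air after throw: [b2@8:L b3@9:R b1@10:L b4@11:R]
Beat 8 (L): throw ball2 h=4 -> lands@12:L; in-air after throw: [b3@9:R b1@10:L b4@11:R b2@12:L]
Beat 9 (R): throw ball3 h=4 -> lands@13:R; in-air after throw: [b1@10:L b4@11:R b2@12:L b3@13:R]

Answer: ball1:lands@10:L ball4:lands@11:R ball2:lands@12:L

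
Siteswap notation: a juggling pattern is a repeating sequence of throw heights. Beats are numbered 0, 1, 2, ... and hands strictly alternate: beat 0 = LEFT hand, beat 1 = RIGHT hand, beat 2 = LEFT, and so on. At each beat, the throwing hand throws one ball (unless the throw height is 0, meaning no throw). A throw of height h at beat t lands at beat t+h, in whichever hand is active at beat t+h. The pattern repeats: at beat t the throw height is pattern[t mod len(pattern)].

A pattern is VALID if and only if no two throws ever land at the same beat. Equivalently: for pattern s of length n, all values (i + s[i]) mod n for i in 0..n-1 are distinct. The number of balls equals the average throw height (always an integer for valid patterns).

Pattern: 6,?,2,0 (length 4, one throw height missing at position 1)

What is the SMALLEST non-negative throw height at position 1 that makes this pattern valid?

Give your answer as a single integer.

i=0: (0 + 6) mod 4 = 2
i=1: s[i]=? (unknown)
i=2: (2 + 2) mod 4 = 0
i=3: (3 + 0) mod 4 = 3
Known residues: [0, 2, 3]; need a permutation of 0..3, so missing residue r = 1
Need (1 + s) mod 4 = 1; smallest s = (1 - 1) mod 4 = 0

Answer: 0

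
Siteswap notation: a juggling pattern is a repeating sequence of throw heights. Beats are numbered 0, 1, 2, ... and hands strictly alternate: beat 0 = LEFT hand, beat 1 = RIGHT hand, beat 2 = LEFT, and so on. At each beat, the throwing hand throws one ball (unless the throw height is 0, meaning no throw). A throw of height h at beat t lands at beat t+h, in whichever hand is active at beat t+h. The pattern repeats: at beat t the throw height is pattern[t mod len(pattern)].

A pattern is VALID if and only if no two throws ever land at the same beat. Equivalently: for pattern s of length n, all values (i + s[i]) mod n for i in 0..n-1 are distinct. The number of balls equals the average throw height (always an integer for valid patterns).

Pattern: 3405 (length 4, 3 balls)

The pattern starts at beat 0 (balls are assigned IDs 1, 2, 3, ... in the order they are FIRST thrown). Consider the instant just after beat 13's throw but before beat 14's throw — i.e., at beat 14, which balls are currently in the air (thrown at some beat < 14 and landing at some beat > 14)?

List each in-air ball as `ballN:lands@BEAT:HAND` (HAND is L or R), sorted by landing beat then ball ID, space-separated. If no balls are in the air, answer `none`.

Beat 0 (L): throw ball1 h=3 -> lands@3:R; in-air after throw: [b1@3:R]
Beat 1 (R): throw ball2 h=4 -> lands@5:R; in-air after throw: [b1@3:R b2@5:R]
Beat 3 (R): throw ball1 h=5 -> lands@8:L; in-air after throw: [b2@5:R b1@8:L]
Beat 4 (L): throw ball3 h=3 -> lands@7:R; in-air after throw: [b2@5:R b3@7:R b1@8:L]
Beat 5 (R): throw ball2 h=4 -> lands@9:R; in-air after throw: [b3@7:R b1@8:L b2@9:R]
Beat 7 (R): throw ball3 h=5 -> lands@12:L; in-air after throw: [b1@8:L b2@9:R b3@12:L]
Beat 8 (L): throw ball1 h=3 -> lands@11:R; in-air after throw: [b2@9:R b1@11:R b3@12:L]
Beat 9 (R): throw ball2 h=4 -> lands@13:R; in-air after throw: [b1@11:R b3@12:L b2@13:R]
Beat 11 (R): throw ball1 h=5 -> lands@16:L; in-air after throw: [b3@12:L b2@13:R b1@16:L]
Beat 12 (L): throw ball3 h=3 -> lands@15:R; in-air after throw: [b2@13:R b3@15:R b1@16:L]
Beat 13 (R): throw ball2 h=4 -> lands@17:R; in-air after throw: [b3@15:R b1@16:L b2@17:R]

Answer: ball3:lands@15:R ball1:lands@16:L ball2:lands@17:R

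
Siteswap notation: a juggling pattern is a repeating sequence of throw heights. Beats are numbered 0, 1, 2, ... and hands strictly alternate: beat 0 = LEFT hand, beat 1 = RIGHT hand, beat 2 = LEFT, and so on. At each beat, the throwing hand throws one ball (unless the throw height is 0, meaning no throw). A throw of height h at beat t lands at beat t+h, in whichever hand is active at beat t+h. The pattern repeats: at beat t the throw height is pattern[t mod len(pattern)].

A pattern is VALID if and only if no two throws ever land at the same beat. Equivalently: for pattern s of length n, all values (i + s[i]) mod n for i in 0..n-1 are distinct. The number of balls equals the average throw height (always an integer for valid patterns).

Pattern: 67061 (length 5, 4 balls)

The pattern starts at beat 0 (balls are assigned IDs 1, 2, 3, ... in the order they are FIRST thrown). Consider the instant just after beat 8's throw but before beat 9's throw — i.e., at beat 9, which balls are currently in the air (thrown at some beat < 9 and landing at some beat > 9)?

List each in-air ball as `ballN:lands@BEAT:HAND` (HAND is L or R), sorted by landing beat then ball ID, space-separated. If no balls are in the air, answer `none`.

Answer: ball4:lands@11:R ball1:lands@13:R ball2:lands@14:L

Derivation:
Beat 0 (L): throw ball1 h=6 -> lands@6:L; in-air after throw: [b1@6:L]
Beat 1 (R): throw ball2 h=7 -> lands@8:L; in-air after throw: [b1@6:L b2@8:L]
Beat 3 (R): throw ball3 h=6 -> lands@9:R; in-air after throw: [b1@6:L b2@8:L b3@9:R]
Beat 4 (L): throw ball4 h=1 -> lands@5:R; in-air after throw: [b4@5:R b1@6:L b2@8:L b3@9:R]
Beat 5 (R): throw ball4 h=6 -> lands@11:R; in-air after throw: [b1@6:L b2@8:L b3@9:R b4@11:R]
Beat 6 (L): throw ball1 h=7 -> lands@13:R; in-air after throw: [b2@8:L b3@9:R b4@11:R b1@13:R]
Beat 8 (L): throw ball2 h=6 -> lands@14:L; in-air after throw: [b3@9:R b4@11:R b1@13:R b2@14:L]
Beat 9 (R): throw ball3 h=1 -> lands@10:L; in-air after throw: [b3@10:L b4@11:R b1@13:R b2@14:L]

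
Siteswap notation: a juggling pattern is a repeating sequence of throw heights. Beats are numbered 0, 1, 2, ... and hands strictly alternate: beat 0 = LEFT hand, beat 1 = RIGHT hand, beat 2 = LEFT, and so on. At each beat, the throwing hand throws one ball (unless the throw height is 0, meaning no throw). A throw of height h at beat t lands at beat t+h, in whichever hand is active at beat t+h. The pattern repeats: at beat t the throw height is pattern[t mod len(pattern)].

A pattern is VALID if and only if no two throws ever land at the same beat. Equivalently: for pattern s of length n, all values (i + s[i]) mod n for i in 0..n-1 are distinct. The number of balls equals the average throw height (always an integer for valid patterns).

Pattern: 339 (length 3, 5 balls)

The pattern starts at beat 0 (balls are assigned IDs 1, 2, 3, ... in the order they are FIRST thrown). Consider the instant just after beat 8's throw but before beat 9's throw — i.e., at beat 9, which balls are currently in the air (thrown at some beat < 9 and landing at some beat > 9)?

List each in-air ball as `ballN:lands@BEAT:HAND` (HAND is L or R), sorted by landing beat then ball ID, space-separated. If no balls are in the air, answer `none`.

Beat 0 (L): throw ball1 h=3 -> lands@3:R; in-air after throw: [b1@3:R]
Beat 1 (R): throw ball2 h=3 -> lands@4:L; in-air after throw: [b1@3:R b2@4:L]
Beat 2 (L): throw ball3 h=9 -> lands@11:R; in-air after throw: [b1@3:R b2@4:L b3@11:R]
Beat 3 (R): throw ball1 h=3 -> lands@6:L; in-air after throw: [b2@4:L b1@6:L b3@11:R]
Beat 4 (L): throw ball2 h=3 -> lands@7:R; in-air after throw: [b1@6:L b2@7:R b3@11:R]
Beat 5 (R): throw ball4 h=9 -> lands@14:L; in-air after throw: [b1@6:L b2@7:R b3@11:R b4@14:L]
Beat 6 (L): throw ball1 h=3 -> lands@9:R; in-air after throw: [b2@7:R b1@9:R b3@11:R b4@14:L]
Beat 7 (R): throw ball2 h=3 -> lands@10:L; in-air after throw: [b1@9:R b2@10:L b3@11:R b4@14:L]
Beat 8 (L): throw ball5 h=9 -> lands@17:R; in-air after throw: [b1@9:R b2@10:L b3@11:R b4@14:L b5@17:R]
Beat 9 (R): throw ball1 h=3 -> lands@12:L; in-air after throw: [b2@10:L b3@11:R b1@12:L b4@14:L b5@17:R]

Answer: ball2:lands@10:L ball3:lands@11:R ball4:lands@14:L ball5:lands@17:R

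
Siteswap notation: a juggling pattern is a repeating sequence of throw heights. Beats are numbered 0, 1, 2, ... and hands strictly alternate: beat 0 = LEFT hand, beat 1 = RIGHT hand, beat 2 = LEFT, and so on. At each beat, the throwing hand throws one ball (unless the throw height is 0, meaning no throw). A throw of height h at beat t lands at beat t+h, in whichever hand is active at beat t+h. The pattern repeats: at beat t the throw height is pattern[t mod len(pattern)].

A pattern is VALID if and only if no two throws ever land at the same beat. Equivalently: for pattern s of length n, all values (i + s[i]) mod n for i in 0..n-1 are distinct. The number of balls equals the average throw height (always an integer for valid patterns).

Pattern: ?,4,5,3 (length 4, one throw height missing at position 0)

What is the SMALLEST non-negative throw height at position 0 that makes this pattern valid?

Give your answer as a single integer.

i=0: s[i]=? (unknown)
i=1: (1 + 4) mod 4 = 1
i=2: (2 + 5) mod 4 = 3
i=3: (3 + 3) mod 4 = 2
Known residues: [1, 2, 3]; need a permutation of 0..3, so missing residue r = 0
Need (0 + s) mod 4 = 0; smallest s = (0 - 0) mod 4 = 0

Answer: 0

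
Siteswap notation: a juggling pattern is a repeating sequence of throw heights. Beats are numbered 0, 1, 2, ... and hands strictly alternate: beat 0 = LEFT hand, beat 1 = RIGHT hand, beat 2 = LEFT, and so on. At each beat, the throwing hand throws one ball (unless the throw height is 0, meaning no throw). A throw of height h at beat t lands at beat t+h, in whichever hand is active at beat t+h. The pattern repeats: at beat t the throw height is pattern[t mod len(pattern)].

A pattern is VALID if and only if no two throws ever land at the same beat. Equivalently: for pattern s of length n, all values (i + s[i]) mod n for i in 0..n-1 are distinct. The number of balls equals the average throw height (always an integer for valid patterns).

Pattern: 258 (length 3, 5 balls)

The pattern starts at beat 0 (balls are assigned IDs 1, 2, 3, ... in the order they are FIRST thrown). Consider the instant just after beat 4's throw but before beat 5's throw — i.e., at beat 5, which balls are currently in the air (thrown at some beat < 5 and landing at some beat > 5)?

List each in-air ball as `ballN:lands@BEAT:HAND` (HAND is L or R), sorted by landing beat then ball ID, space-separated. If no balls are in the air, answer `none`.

Answer: ball2:lands@6:L ball4:lands@9:R ball1:lands@10:L

Derivation:
Beat 0 (L): throw ball1 h=2 -> lands@2:L; in-air after throw: [b1@2:L]
Beat 1 (R): throw ball2 h=5 -> lands@6:L; in-air after throw: [b1@2:L b2@6:L]
Beat 2 (L): throw ball1 h=8 -> lands@10:L; in-air after throw: [b2@6:L b1@10:L]
Beat 3 (R): throw ball3 h=2 -> lands@5:R; in-air after throw: [b3@5:R b2@6:L b1@10:L]
Beat 4 (L): throw ball4 h=5 -> lands@9:R; in-air after throw: [b3@5:R b2@6:L b4@9:R b1@10:L]
Beat 5 (R): throw ball3 h=8 -> lands@13:R; in-air after throw: [b2@6:L b4@9:R b1@10:L b3@13:R]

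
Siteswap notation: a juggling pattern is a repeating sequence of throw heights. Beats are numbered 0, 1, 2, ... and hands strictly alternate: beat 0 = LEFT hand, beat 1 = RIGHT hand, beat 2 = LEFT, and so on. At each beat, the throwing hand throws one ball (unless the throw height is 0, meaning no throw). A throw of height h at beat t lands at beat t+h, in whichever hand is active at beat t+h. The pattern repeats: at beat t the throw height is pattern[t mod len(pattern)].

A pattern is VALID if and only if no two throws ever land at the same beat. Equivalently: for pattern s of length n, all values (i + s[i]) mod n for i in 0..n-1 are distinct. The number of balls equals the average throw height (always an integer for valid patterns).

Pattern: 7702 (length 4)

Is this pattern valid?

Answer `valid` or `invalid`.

i=0: (i + s[i]) mod n = (0 + 7) mod 4 = 3
i=1: (i + s[i]) mod n = (1 + 7) mod 4 = 0
i=2: (i + s[i]) mod n = (2 + 0) mod 4 = 2
i=3: (i + s[i]) mod n = (3 + 2) mod 4 = 1
Residues: [3, 0, 2, 1], distinct: True

Answer: valid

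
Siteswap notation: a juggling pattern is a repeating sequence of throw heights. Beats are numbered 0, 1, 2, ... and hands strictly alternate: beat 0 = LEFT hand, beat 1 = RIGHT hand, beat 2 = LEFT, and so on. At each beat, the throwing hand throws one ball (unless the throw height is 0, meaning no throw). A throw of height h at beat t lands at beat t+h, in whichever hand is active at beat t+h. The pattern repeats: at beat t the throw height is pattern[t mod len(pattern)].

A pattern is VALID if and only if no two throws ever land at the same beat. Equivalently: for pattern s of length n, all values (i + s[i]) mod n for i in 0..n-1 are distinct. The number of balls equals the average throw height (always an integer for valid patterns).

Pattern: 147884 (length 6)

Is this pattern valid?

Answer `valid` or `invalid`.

Answer: invalid

Derivation:
i=0: (i + s[i]) mod n = (0 + 1) mod 6 = 1
i=1: (i + s[i]) mod n = (1 + 4) mod 6 = 5
i=2: (i + s[i]) mod n = (2 + 7) mod 6 = 3
i=3: (i + s[i]) mod n = (3 + 8) mod 6 = 5
i=4: (i + s[i]) mod n = (4 + 8) mod 6 = 0
i=5: (i + s[i]) mod n = (5 + 4) mod 6 = 3
Residues: [1, 5, 3, 5, 0, 3], distinct: False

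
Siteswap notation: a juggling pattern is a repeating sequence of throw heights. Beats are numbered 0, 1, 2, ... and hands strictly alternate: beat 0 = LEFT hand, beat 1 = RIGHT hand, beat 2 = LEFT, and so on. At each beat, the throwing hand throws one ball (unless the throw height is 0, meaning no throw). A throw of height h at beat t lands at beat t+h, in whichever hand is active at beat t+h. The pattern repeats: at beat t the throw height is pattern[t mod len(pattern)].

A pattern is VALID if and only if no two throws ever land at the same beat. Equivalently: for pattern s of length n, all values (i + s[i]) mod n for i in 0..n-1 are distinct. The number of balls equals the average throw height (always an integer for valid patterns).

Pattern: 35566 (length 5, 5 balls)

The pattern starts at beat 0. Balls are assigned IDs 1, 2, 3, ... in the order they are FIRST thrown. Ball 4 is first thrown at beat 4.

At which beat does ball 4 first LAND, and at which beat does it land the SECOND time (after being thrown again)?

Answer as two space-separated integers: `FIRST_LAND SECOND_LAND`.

Beat 0 (L): throw ball1 h=3 -> lands@3:R; in-air after throw: [b1@3:R]
Beat 1 (R): throw ball2 h=5 -> lands@6:L; in-air after throw: [b1@3:R b2@6:L]
Beat 2 (L): throw ball3 h=5 -> lands@7:R; in-air after throw: [b1@3:R b2@6:L b3@7:R]
Beat 3 (R): throw ball1 h=6 -> lands@9:R; in-air after throw: [b2@6:L b3@7:R b1@9:R]
Beat 4 (L): throw ball4 h=6 -> lands@10:L; in-air after throw: [b2@6:L b3@7:R b1@9:R b4@10:L]
Beat 5 (R): throw ball5 h=3 -> lands@8:L; in-air after throw: [b2@6:L b3@7:R b5@8:L b1@9:R b4@10:L]
Beat 6 (L): throw ball2 h=5 -> lands@11:R; in-air after throw: [b3@7:R b5@8:L b1@9:R b4@10:L b2@11:R]
Beat 7 (R): throw ball3 h=5 -> lands@12:L; in-air after throw: [b5@8:L b1@9:R b4@10:L b2@11:R b3@12:L]
Beat 8 (L): throw ball5 h=6 -> lands@14:L; in-air after throw: [b1@9:R b4@10:L b2@11:R b3@12:L b5@14:L]
Beat 9 (R): throw ball1 h=6 -> lands@15:R; in-air after throw: [b4@10:L b2@11:R b3@12:L b5@14:L b1@15:R]
Beat 10 (L): throw ball4 h=3 -> lands@13:R; in-air after throw: [b2@11:R b3@12:L b4@13:R b5@14:L b1@15:R]
Beat 11 (R): throw ball2 h=5 -> lands@16:L; in-air after throw: [b3@12:L b4@13:R b5@14:L b1@15:R b2@16:L]
Beat 12 (L): throw ball3 h=5 -> lands@17:R; in-air after throw: [b4@13:R b5@14:L b1@15:R b2@16:L b3@17:R]
Beat 13 (R): throw ball4 h=6 -> lands@19:R; in-air after throw: [b5@14:L b1@15:R b2@16:L b3@17:R b4@19:R]
Ball 4: thrown@4 h=6 -> first land @10; rethrown@10 h=3 -> second land @13

Answer: 10 13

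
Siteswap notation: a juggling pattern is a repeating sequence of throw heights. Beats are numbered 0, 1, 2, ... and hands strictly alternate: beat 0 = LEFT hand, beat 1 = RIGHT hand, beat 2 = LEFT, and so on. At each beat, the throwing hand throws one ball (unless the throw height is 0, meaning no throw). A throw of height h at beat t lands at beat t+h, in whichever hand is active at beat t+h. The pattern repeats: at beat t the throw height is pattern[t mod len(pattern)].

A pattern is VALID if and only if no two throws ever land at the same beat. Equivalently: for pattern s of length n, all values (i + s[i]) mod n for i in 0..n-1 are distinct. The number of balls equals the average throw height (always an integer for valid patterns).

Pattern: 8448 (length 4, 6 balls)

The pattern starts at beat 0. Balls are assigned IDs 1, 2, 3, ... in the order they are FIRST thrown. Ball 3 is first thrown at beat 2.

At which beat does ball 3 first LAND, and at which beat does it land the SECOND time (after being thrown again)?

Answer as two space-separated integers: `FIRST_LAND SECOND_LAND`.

Beat 0 (L): throw ball1 h=8 -> lands@8:L; in-air after throw: [b1@8:L]
Beat 1 (R): throw ball2 h=4 -> lands@5:R; in-air after throw: [b2@5:R b1@8:L]
Beat 2 (L): throw ball3 h=4 -> lands@6:L; in-air after throw: [b2@5:R b3@6:L b1@8:L]
Beat 3 (R): throw ball4 h=8 -> lands@11:R; in-air after throw: [b2@5:R b3@6:L b1@8:L b4@11:R]
Beat 4 (L): throw ball5 h=8 -> lands@12:L; in-air after throw: [b2@5:R b3@6:L b1@8:L b4@11:R b5@12:L]
Beat 5 (R): throw ball2 h=4 -> lands@9:R; in-air after throw: [b3@6:L b1@8:L b2@9:R b4@11:R b5@12:L]
Beat 6 (L): throw ball3 h=4 -> lands@10:L; in-air after throw: [b1@8:L b2@9:R b3@10:L b4@11:R b5@12:L]
Beat 7 (R): throw ball6 h=8 -> lands@15:R; in-air after throw: [b1@8:L b2@9:R b3@10:L b4@11:R b5@12:L b6@15:R]
Beat 8 (L): throw ball1 h=8 -> lands@16:L; in-air after throw: [b2@9:R b3@10:L b4@11:R b5@12:L b6@15:R b1@16:L]
Beat 9 (R): throw ball2 h=4 -> lands@13:R; in-air after throw: [b3@10:L b4@11:R b5@12:L b2@13:R b6@15:R b1@16:L]
Beat 10 (L): throw ball3 h=4 -> lands@14:L; in-air after throw: [b4@11:R b5@12:L b2@13:R b3@14:L b6@15:R b1@16:L]
Ball 3: thrown@2 h=4 -> first land @6; rethrown@6 h=4 -> second land @10

Answer: 6 10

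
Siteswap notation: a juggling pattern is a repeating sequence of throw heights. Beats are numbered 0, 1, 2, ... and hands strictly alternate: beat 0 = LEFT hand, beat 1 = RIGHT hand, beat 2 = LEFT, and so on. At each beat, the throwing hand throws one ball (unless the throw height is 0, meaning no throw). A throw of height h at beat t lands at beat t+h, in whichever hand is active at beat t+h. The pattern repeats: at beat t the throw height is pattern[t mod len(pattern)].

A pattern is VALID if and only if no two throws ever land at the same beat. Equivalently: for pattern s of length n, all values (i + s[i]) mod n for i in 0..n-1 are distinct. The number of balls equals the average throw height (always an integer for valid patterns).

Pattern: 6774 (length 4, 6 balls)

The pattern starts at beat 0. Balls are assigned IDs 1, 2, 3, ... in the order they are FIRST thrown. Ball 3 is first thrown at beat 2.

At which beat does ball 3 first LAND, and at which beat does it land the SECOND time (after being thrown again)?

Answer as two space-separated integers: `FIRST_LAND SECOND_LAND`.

Answer: 9 16

Derivation:
Beat 0 (L): throw ball1 h=6 -> lands@6:L; in-air after throw: [b1@6:L]
Beat 1 (R): throw ball2 h=7 -> lands@8:L; in-air after throw: [b1@6:L b2@8:L]
Beat 2 (L): throw ball3 h=7 -> lands@9:R; in-air after throw: [b1@6:L b2@8:L b3@9:R]
Beat 3 (R): throw ball4 h=4 -> lands@7:R; in-air after throw: [b1@6:L b4@7:R b2@8:L b3@9:R]
Beat 4 (L): throw ball5 h=6 -> lands@10:L; in-air after throw: [b1@6:L b4@7:R b2@8:L b3@9:R b5@10:L]
Beat 5 (R): throw ball6 h=7 -> lands@12:L; in-air after throw: [b1@6:L b4@7:R b2@8:L b3@9:R b5@10:L b6@12:L]
Beat 6 (L): throw ball1 h=7 -> lands@13:R; in-air after throw: [b4@7:R b2@8:L b3@9:R b5@10:L b6@12:L b1@13:R]
Beat 7 (R): throw ball4 h=4 -> lands@11:R; in-air after throw: [b2@8:L b3@9:R b5@10:L b4@11:R b6@12:L b1@13:R]
Beat 8 (L): throw ball2 h=6 -> lands@14:L; in-air after throw: [b3@9:R b5@10:L b4@11:R b6@12:L b1@13:R b2@14:L]
Beat 9 (R): throw ball3 h=7 -> lands@16:L; in-air after throw: [b5@10:L b4@11:R b6@12:L b1@13:R b2@14:L b3@16:L]
Beat 10 (L): throw ball5 h=7 -> lands@17:R; in-air after throw: [b4@11:R b6@12:L b1@13:R b2@14:L b3@16:L b5@17:R]
Beat 11 (R): throw ball4 h=4 -> lands@15:R; in-air after throw: [b6@12:L b1@13:R b2@14:L b4@15:R b3@16:L b5@17:R]
Beat 12 (L): throw ball6 h=6 -> lands@18:L; in-air after throw: [b1@13:R b2@14:L b4@15:R b3@16:L b5@17:R b6@18:L]
Beat 13 (R): throw ball1 h=7 -> lands@20:L; in-air after throw: [b2@14:L b4@15:R b3@16:L b5@17:R b6@18:L b1@20:L]
Beat 14 (L): throw ball2 h=7 -> lands@21:R; in-air after throw: [b4@15:R b3@16:L b5@17:R b6@18:L b1@20:L b2@21:R]
Beat 15 (R): throw ball4 h=4 -> lands@19:R; in-air after throw: [b3@16:L b5@17:R b6@18:L b4@19:R b1@20:L b2@21:R]
Beat 16 (L): throw ball3 h=6 -> lands@22:L; in-air after throw: [b5@17:R b6@18:L b4@19:R b1@20:L b2@21:R b3@22:L]
Ball 3: thrown@2 h=7 -> first land @9; rethrown@9 h=7 -> second land @16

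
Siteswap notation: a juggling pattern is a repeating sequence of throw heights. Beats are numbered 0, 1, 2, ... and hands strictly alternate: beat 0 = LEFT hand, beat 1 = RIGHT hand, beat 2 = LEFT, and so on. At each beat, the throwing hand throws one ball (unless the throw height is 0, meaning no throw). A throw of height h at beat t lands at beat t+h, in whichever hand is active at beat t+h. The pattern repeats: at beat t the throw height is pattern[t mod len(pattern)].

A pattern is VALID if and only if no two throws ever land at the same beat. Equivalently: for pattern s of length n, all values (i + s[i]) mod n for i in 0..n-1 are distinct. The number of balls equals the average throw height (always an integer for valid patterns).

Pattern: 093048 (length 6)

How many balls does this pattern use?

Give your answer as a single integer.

Pattern = [0, 9, 3, 0, 4, 8], length n = 6
  position 0: throw height = 0, running sum = 0
  position 1: throw height = 9, running sum = 9
  position 2: throw height = 3, running sum = 12
  position 3: throw height = 0, running sum = 12
  position 4: throw height = 4, running sum = 16
  position 5: throw height = 8, running sum = 24
Total sum = 24; balls = sum / n = 24 / 6 = 4

Answer: 4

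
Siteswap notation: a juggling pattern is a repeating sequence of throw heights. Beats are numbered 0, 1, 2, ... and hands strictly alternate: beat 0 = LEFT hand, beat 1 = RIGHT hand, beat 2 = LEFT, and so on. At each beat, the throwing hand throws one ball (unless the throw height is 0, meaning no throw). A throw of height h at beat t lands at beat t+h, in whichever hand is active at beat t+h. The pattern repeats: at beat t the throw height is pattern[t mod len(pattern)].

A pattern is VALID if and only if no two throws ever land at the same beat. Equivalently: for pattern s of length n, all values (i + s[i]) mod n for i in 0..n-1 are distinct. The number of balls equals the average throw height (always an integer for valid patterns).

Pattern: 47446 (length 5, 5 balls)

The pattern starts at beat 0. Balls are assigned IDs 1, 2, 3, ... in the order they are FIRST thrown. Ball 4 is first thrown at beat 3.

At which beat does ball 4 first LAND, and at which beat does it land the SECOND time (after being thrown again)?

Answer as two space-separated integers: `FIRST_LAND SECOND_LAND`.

Answer: 7 11

Derivation:
Beat 0 (L): throw ball1 h=4 -> lands@4:L; in-air after throw: [b1@4:L]
Beat 1 (R): throw ball2 h=7 -> lands@8:L; in-air after throw: [b1@4:L b2@8:L]
Beat 2 (L): throw ball3 h=4 -> lands@6:L; in-air after throw: [b1@4:L b3@6:L b2@8:L]
Beat 3 (R): throw ball4 h=4 -> lands@7:R; in-air after throw: [b1@4:L b3@6:L b4@7:R b2@8:L]
Beat 4 (L): throw ball1 h=6 -> lands@10:L; in-air after throw: [b3@6:L b4@7:R b2@8:L b1@10:L]
Beat 5 (R): throw ball5 h=4 -> lands@9:R; in-air after throw: [b3@6:L b4@7:R b2@8:L b5@9:R b1@10:L]
Beat 6 (L): throw ball3 h=7 -> lands@13:R; in-air after throw: [b4@7:R b2@8:L b5@9:R b1@10:L b3@13:R]
Beat 7 (R): throw ball4 h=4 -> lands@11:R; in-air after throw: [b2@8:L b5@9:R b1@10:L b4@11:R b3@13:R]
Beat 8 (L): throw ball2 h=4 -> lands@12:L; in-air after throw: [b5@9:R b1@10:L b4@11:R b2@12:L b3@13:R]
Beat 9 (R): throw ball5 h=6 -> lands@15:R; in-air after throw: [b1@10:L b4@11:R b2@12:L b3@13:R b5@15:R]
Beat 10 (L): throw ball1 h=4 -> lands@14:L; in-air after throw: [b4@11:R b2@12:L b3@13:R b1@14:L b5@15:R]
Beat 11 (R): throw ball4 h=7 -> lands@18:L; in-air after throw: [b2@12:L b3@13:R b1@14:L b5@15:R b4@18:L]
Ball 4: thrown@3 h=4 -> first land @7; rethrown@7 h=4 -> second land @11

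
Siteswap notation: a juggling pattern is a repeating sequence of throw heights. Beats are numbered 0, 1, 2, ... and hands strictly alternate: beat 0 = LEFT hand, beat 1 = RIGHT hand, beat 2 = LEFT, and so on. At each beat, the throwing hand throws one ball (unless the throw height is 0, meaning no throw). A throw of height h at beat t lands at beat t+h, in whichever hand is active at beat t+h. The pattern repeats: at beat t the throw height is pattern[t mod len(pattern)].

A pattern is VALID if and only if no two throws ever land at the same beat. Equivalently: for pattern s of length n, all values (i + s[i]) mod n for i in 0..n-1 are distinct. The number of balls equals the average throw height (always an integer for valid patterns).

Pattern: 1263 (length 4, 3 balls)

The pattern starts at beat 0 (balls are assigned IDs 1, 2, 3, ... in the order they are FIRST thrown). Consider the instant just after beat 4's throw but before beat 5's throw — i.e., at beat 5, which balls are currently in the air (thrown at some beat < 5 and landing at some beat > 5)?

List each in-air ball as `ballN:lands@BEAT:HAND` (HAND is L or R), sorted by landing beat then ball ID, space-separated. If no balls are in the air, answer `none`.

Beat 0 (L): throw ball1 h=1 -> lands@1:R; in-air after throw: [b1@1:R]
Beat 1 (R): throw ball1 h=2 -> lands@3:R; in-air after throw: [b1@3:R]
Beat 2 (L): throw ball2 h=6 -> lands@8:L; in-air after throw: [b1@3:R b2@8:L]
Beat 3 (R): throw ball1 h=3 -> lands@6:L; in-air after throw: [b1@6:L b2@8:L]
Beat 4 (L): throw ball3 h=1 -> lands@5:R; in-air after throw: [b3@5:R b1@6:L b2@8:L]
Beat 5 (R): throw ball3 h=2 -> lands@7:R; in-air after throw: [b1@6:L b3@7:R b2@8:L]

Answer: ball1:lands@6:L ball2:lands@8:L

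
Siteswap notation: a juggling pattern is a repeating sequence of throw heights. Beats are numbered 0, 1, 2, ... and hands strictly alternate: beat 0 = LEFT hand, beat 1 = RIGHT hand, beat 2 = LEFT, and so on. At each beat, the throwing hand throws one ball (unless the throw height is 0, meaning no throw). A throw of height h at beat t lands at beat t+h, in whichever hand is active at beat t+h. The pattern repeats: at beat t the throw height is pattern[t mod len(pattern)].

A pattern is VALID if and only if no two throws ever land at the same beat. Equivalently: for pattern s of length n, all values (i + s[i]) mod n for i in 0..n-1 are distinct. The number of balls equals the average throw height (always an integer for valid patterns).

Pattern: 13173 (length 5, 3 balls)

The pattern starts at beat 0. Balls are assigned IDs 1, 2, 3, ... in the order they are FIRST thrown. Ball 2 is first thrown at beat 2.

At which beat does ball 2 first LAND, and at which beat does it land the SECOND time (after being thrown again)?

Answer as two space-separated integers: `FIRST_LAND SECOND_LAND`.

Beat 0 (L): throw ball1 h=1 -> lands@1:R; in-air after throw: [b1@1:R]
Beat 1 (R): throw ball1 h=3 -> lands@4:L; in-air after throw: [b1@4:L]
Beat 2 (L): throw ball2 h=1 -> lands@3:R; in-air after throw: [b2@3:R b1@4:L]
Beat 3 (R): throw ball2 h=7 -> lands@10:L; in-air after throw: [b1@4:L b2@10:L]
Beat 4 (L): throw ball1 h=3 -> lands@7:R; in-air after throw: [b1@7:R b2@10:L]
Beat 5 (R): throw ball3 h=1 -> lands@6:L; in-air after throw: [b3@6:L b1@7:R b2@10:L]
Beat 6 (L): throw ball3 h=3 -> lands@9:R; in-air after throw: [b1@7:R b3@9:R b2@10:L]
Beat 7 (R): throw ball1 h=1 -> lands@8:L; in-air after throw: [b1@8:L b3@9:R b2@10:L]
Beat 8 (L): throw ball1 h=7 -> lands@15:R; in-air after throw: [b3@9:R b2@10:L b1@15:R]
Beat 9 (R): throw ball3 h=3 -> lands@12:L; in-air after throw: [b2@10:L b3@12:L b1@15:R]
Beat 10 (L): throw ball2 h=1 -> lands@11:R; in-air after throw: [b2@11:R b3@12:L b1@15:R]
Ball 2: thrown@2 h=1 -> first land @3; rethrown@3 h=7 -> second land @10

Answer: 3 10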